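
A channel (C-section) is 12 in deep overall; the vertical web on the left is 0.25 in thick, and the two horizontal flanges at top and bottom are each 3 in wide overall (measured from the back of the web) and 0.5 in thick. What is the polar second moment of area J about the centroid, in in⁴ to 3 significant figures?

Treat the section as a set of non-overlapping primitives; coordinates are from the bounding-box lower-left.
Web: 0.25 × 12, A = 3 in², y = 6 in, Ī = 36 in⁴.
Top flange (beyond web): 2.75 × 0.5, A = 1.375 in², y = 11.75 in, Ī = 0.028646 in⁴.
Bottom flange (beyond web): 2.75 × 0.5, A = 1.375 in², y = 0.25 in, Ī = 0.028646 in⁴.
By symmetry the centroid is at mid-height, ȳ = 6 in.
Transfer each piece to the centroidal x-axis using Ī + A·d² with d = y − 6:
  web: d = 0 in → contributes +36 in⁴
  top flange (beyond web): d = 5.75 in → contributes +45.49 in⁴
  bottom flange (beyond web): d = -5.75 in → contributes +45.49 in⁴
Total I = 126.98 in⁴.
For the y-axis: x̄ = 0.84239 in.
Repeating about the centroidal y-axis gives I_y = 4.977 in⁴.
Polar second moment: J = I_x + I_y = 131.96 in⁴.

J ≈ 132 in⁴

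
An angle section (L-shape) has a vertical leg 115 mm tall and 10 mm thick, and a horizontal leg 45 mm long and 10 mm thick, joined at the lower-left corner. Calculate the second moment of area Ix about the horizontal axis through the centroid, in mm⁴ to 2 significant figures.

Ix ≈ 2.0 × 10⁶ mm⁴

Treat the section as a set of non-overlapping primitives; coordinates are from the bounding-box lower-left.
Vertical leg: 10 × 115, A = 1 150 mm², y = 57.5 mm, Ī = 1 267 396 mm⁴.
Horizontal leg (remainder): 35 × 10, A = 350 mm², y = 5 mm, Ī = 2 917 mm⁴.
Centroid: ȳ = ΣA·y / ΣA = 45.25 mm.
Transfer each piece to the horizontal axis through the centroid using Ī + A·d² with d = y − 45.25:
  vertical leg: d = 12.25 mm → contributes +1 439 968 mm⁴
  horizontal leg (remainder): d = -40.25 mm → contributes +569 939 mm⁴
Total I = 2 009 906 mm⁴.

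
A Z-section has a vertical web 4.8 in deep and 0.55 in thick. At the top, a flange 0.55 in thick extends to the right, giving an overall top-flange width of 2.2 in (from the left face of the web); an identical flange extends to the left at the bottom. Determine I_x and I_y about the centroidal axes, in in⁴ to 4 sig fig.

I_x ≈ 13.31 in⁴, I_y ≈ 2.674 in⁴

Split into non-overlapping primitives; take the origin at the lower-left of the bounding box.
Web: 0.55 × 4.8, A = 2.64 in², y = 2.4 in, Ī = 5.0688 in⁴.
Top flange (beyond web): 1.65 × 0.55, A = 0.9075 in², y = 4.525 in, Ī = 0.0228766 in⁴.
Bottom flange (beyond web): 1.65 × 0.55, A = 0.9075 in², y = 0.275 in, Ī = 0.0228766 in⁴.
Centroid: ȳ = ΣA·y / ΣA = 2.4 in.
Transfer each piece to the centroidal x-axis using Ī + A·d² with d = y − 2.4:
  web: d = 0 in → contributes +5.0688 in⁴
  top flange (beyond web): d = 2.125 in → contributes +4.12081 in⁴
  bottom flange (beyond web): d = -2.125 in → contributes +4.12081 in⁴
Total I = 13.3104 in⁴.
For the y-axis: x̄ = 1.925 in.
Repeating about the centroidal y-axis gives I_y = 2.67448 in⁴.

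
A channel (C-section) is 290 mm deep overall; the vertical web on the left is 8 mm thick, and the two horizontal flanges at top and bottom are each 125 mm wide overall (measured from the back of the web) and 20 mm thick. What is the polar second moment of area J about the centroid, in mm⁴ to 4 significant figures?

J ≈ 1.131 × 10⁸ mm⁴

Split into non-overlapping primitives; take the origin at the lower-left of the bounding box.
Web: 8 × 290, A = 2 320 mm², y = 145 mm, Ī = 16 259 333 mm⁴.
Top flange (beyond web): 117 × 20, A = 2 340 mm², y = 280 mm, Ī = 78 000 mm⁴.
Bottom flange (beyond web): 117 × 20, A = 2 340 mm², y = 10 mm, Ī = 78 000 mm⁴.
By symmetry the centroid is at mid-height, ȳ = 145 mm.
Transfer each piece to the centroidal x-axis using Ī + A·d² with d = y − 145:
  web: d = 0 mm → contributes +16 259 333 mm⁴
  top flange (beyond web): d = 135 mm → contributes +42 724 500 mm⁴
  bottom flange (beyond web): d = -135 mm → contributes +42 724 500 mm⁴
Total I = 101 708 333 mm⁴.
For the y-axis: x̄ = 45.7857 mm.
Repeating about the centroidal y-axis gives I_y = 11 410 012 mm⁴.
Polar second moment: J = I_x + I_y = 113 118 345 mm⁴.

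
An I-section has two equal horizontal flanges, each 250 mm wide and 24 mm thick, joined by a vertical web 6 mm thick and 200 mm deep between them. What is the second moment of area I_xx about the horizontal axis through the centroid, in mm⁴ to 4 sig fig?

I_xx ≈ 1.551 × 10⁸ mm⁴

Treat the section as a set of non-overlapping primitives; coordinates are from the bounding-box lower-left.
Bottom flange: 250 × 24, A = 6 000 mm², y = 12 mm, Ī = 288 000 mm⁴.
Web: 6 × 200, A = 1 200 mm², y = 124 mm, Ī = 4 000 000 mm⁴.
Top flange: 250 × 24, A = 6 000 mm², y = 236 mm, Ī = 288 000 mm⁴.
By symmetry the centroid is at mid-height, ȳ = 124 mm.
Transfer each piece to the horizontal axis through the centroid using Ī + A·d² with d = y − 124:
  bottom flange: d = -112 mm → contributes +75 552 000 mm⁴
  web: d = 0 mm → contributes +4 000 000 mm⁴
  top flange: d = 112 mm → contributes +75 552 000 mm⁴
Total I = 155 104 000 mm⁴.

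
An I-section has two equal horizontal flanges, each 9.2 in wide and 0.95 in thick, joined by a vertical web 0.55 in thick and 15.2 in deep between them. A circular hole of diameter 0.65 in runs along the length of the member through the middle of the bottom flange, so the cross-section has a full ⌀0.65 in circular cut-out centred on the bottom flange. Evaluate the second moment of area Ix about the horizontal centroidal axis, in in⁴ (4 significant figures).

Ix ≈ 1280 in⁴

Split into non-overlapping primitives; take the origin at the lower-left of the bounding box.
Bottom flange: 9.2 × 0.95, A = 8.74 in², y = 0.475 in, Ī = 0.657321 in⁴.
Web: 0.55 × 15.2, A = 8.36 in², y = 8.55 in, Ī = 160.958 in⁴.
Top flange: 9.2 × 0.95, A = 8.74 in², y = 16.625 in, Ī = 0.657321 in⁴.
Hole (subtracted): ⌀0.65, A = 0.331831 in², y = 0.475 in, Ī = 0.00876241 in⁴.
Centroid: ȳ = ΣA·y / ΣA = 8.65505 in.
Transfer each piece to the horizontal centroidal axis using Ī + A·d² with d = y − 8.65505:
  bottom flange: d = -8.18005 in → contributes +585.478 in⁴
  web: d = -0.105046 in → contributes +161.05 in⁴
  top flange: d = 7.96995 in → contributes +555.824 in⁴
  hole: d = -8.18005 in → contributes −22.2126 in⁴
Total I = 1280.14 in⁴.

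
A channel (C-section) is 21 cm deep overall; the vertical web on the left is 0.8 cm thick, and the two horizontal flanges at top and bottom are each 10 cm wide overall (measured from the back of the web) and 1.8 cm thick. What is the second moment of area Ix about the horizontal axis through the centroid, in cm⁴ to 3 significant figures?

Ix ≈ 3680 cm⁴

Break the section into simple shapes (no overlaps), measuring from the bottom-left corner of the bounding box.
Web: 0.8 × 21, A = 16.8 cm², y = 10.5 cm, Ī = 617.4 cm⁴.
Top flange (beyond web): 9.2 × 1.8, A = 16.56 cm², y = 20.1 cm, Ī = 4.4712 cm⁴.
Bottom flange (beyond web): 9.2 × 1.8, A = 16.56 cm², y = 0.9 cm, Ī = 4.4712 cm⁴.
By symmetry the centroid is at mid-height, ȳ = 10.5 cm.
Transfer each piece to the horizontal axis through the centroid using Ī + A·d² with d = y − 10.5:
  web: d = 0 cm → contributes +617.4 cm⁴
  top flange (beyond web): d = 9.6 cm → contributes +1530.6 cm⁴
  bottom flange (beyond web): d = -9.6 cm → contributes +1530.6 cm⁴
Total I = 3678.7 cm⁴.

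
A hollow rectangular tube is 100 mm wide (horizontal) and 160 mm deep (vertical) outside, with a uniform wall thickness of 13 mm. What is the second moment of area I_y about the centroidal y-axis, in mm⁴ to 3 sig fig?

Decompose the section into non-overlapping parts with the origin at the bottom-left of its bounding rectangle.
Outer rectangle: 100 × 160, A = 16 000 mm², x = 50 mm, Ī = 13 333 333 mm⁴.
Inner void (subtracted): 74 × 134, A = 9 916 mm², x = 50 mm, Ī = 4 525 001 mm⁴.
By symmetry the centroid is at mid-width, x̄ = 50 mm.
All pieces are centred on the centroidal y-axis, so I = ΣĪ (holes subtracted) = 8 808 332 mm⁴.

I_y ≈ 8.81 × 10⁶ mm⁴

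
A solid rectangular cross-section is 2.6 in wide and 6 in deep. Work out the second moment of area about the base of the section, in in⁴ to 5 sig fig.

The section: 2.6 × 6, A = 15.6 in², y = 3 in, Ī = 46.8 in⁴.
Transfer it to the base of the section using Ī + A·d² with d = y − 0:
  the section: d = 3 in → contributes +187.2 in⁴
Total I = 187.2 in⁴.

I_base ≈ 187.20 in⁴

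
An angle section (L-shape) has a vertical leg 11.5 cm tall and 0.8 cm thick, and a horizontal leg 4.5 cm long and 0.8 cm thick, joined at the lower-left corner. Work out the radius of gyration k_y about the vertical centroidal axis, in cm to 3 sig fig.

Decompose the section into non-overlapping parts with the origin at the bottom-left of its bounding rectangle.
Vertical leg: 0.8 × 11.5, A = 9.2 cm², x = 0.4 cm, Ī = 0.49067 cm⁴.
Horizontal leg (remainder): 3.7 × 0.8, A = 2.96 cm², x = 2.65 cm, Ī = 3.3769 cm⁴.
Centroid: x̄ = ΣA·x / ΣA = 0.9477 cm.
Transfer each piece to the vertical centroidal axis using Ī + A·d² with d = x − 0.9477:
  vertical leg: d = -0.5477 cm → contributes +3.2504 cm⁴
  horizontal leg (remainder): d = 1.7023 cm → contributes +11.954 cm⁴
Total I = 15.205 cm⁴.
Radius of gyration: k = √(I/A) = √(15.205 / 12.16) = 1.1182 cm.

k_y ≈ 1.12 cm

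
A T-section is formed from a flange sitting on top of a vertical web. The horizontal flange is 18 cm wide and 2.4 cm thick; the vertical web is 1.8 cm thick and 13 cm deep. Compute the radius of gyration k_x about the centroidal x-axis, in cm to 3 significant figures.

Decompose the section into non-overlapping parts with the origin at the bottom-left of its bounding rectangle.
Flange: 18 × 2.4, A = 43.2 cm², y = 14.2 cm, Ī = 20.736 cm⁴.
Web: 1.8 × 13, A = 23.4 cm², y = 6.5 cm, Ī = 329.55 cm⁴.
Centroid: ȳ = ΣA·y / ΣA = 11.495 cm.
Transfer each piece to the centroidal x-axis using Ī + A·d² with d = y − 11.495:
  flange: d = 2.7054 cm → contributes +336.93 cm⁴
  web: d = -4.9946 cm → contributes +913.29 cm⁴
Total I = 1250.2 cm⁴.
Radius of gyration: k = √(I/A) = √(1250.2 / 66.6) = 4.3327 cm.

k_x ≈ 4.33 cm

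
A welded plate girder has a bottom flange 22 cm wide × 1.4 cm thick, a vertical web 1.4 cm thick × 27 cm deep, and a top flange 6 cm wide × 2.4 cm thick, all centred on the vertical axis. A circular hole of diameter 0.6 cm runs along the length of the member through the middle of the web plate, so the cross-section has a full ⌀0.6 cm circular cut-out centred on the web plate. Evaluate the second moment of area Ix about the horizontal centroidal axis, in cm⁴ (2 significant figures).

Ix ≈ 1.1 × 10⁴ cm⁴

Break the section into simple shapes (no overlaps), measuring from the bottom-left corner of the bounding box.
Bottom plate: 22 × 1.4, A = 30.8 cm², y = 0.7 cm, Ī = 5.031 cm⁴.
Web plate: 1.4 × 27, A = 37.8 cm², y = 14.9 cm, Ī = 2 296 cm⁴.
Top plate: 6 × 2.4, A = 14.4 cm², y = 29.6 cm, Ī = 6.912 cm⁴.
Hole (subtracted): ⌀0.6, A = 0.2827 cm², y = 14.9 cm, Ī = 0.006362 cm⁴.
Centroid: ȳ = ΣA·y / ΣA = 12.17 cm.
Transfer each piece to the horizontal centroidal axis using Ī + A·d² with d = y − 12.17:
  bottom plate: d = -11.47 cm → contributes +4 058 cm⁴
  web plate: d = 2.728 cm → contributes +2 578 cm⁴
  top plate: d = 17.43 cm → contributes +4 381 cm⁴
  hole: d = 2.728 cm → contributes −2.111 cm⁴
Total I = 11 015 cm⁴.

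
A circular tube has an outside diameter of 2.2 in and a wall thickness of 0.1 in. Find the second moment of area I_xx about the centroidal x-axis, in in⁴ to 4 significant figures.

Treat the section as a set of non-overlapping primitives; coordinates are from the bounding-box lower-left.
Outer circle: ⌀2.2, A = 3.80133 in², y = 1.1 in, Ī = 1.1499 in⁴.
Bore (subtracted): ⌀2, A = 3.14159 in², y = 1.1 in, Ī = 0.785398 in⁴.
By symmetry the centroid is at mid-height, ȳ = 1.1 in.
All pieces are centred on the centroidal x-axis, so I = ΣĪ (holes subtracted) = 0.364503 in⁴.

I_xx ≈ 0.3645 in⁴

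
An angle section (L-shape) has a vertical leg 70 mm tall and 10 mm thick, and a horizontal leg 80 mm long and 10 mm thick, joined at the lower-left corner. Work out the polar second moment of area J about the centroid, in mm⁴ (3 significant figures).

J ≈ 1.46 × 10⁶ mm⁴

Split into non-overlapping primitives; take the origin at the lower-left of the bounding box.
Vertical leg: 10 × 70, A = 700 mm², y = 35 mm, Ī = 285 833 mm⁴.
Horizontal leg (remainder): 70 × 10, A = 700 mm², y = 5 mm, Ī = 5833.3 mm⁴.
Centroid: ȳ = ΣA·y / ΣA = 20 mm.
Transfer each piece to the centroidal x-axis using Ī + A·d² with d = y − 20:
  vertical leg: d = 15 mm → contributes +443 333 mm⁴
  horizontal leg (remainder): d = -15 mm → contributes +163 333 mm⁴
Total I = 606 667 mm⁴.
For the y-axis: x̄ = 25 mm.
Repeating about the centroidal y-axis gives I_y = 851 667 mm⁴.
Polar second moment: J = I_x + I_y = 1 458 333 mm⁴.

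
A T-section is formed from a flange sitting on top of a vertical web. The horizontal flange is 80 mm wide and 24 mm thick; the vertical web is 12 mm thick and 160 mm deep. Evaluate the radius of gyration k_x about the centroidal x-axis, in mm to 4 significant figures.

Decompose the section into non-overlapping parts with the origin at the bottom-left of its bounding rectangle.
Flange: 80 × 24, A = 1 920 mm², y = 172 mm, Ī = 92 160 mm⁴.
Web: 12 × 160, A = 1 920 mm², y = 80 mm, Ī = 4 096 000 mm⁴.
Centroid: ȳ = ΣA·y / ΣA = 126 mm.
Transfer each piece to the centroidal x-axis using Ī + A·d² with d = y − 126:
  flange: d = 46 mm → contributes +4 154 880 mm⁴
  web: d = -46 mm → contributes +8 158 720 mm⁴
Total I = 12 313 600 mm⁴.
Radius of gyration: k = √(I/A) = √(12 313 600 / 3 840) = 56.6274 mm.

k_x ≈ 56.63 mm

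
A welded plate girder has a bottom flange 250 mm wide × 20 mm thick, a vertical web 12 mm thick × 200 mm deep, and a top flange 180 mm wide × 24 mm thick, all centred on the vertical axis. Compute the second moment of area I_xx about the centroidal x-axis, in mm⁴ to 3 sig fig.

Split into non-overlapping primitives; take the origin at the lower-left of the bounding box.
Bottom plate: 250 × 20, A = 5 000 mm², y = 10 mm, Ī = 166 667 mm⁴.
Web plate: 12 × 200, A = 2 400 mm², y = 120 mm, Ī = 8 000 000 mm⁴.
Top plate: 180 × 24, A = 4 320 mm², y = 232 mm, Ī = 207 360 mm⁴.
Centroid: ȳ = ΣA·y / ΣA = 114.35 mm.
Transfer each piece to the centroidal x-axis using Ī + A·d² with d = y − 114.35:
  bottom plate: d = -104.35 mm → contributes +54 616 443 mm⁴
  web plate: d = 5.6451 mm → contributes +8 076 480 mm⁴
  top plate: d = 117.65 mm → contributes +59 997 707 mm⁴
Total I = 122 690 630 mm⁴.

I_xx ≈ 1.23 × 10⁸ mm⁴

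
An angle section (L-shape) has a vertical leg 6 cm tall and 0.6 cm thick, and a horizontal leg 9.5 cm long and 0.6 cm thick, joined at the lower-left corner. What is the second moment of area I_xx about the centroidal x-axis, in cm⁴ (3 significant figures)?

Split into non-overlapping primitives; take the origin at the lower-left of the bounding box.
Vertical leg: 0.6 × 6, A = 3.6 cm², y = 3 cm, Ī = 10.8 cm⁴.
Horizontal leg (remainder): 8.9 × 0.6, A = 5.34 cm², y = 0.3 cm, Ī = 0.1602 cm⁴.
Centroid: ȳ = ΣA·y / ΣA = 1.3872 cm.
Transfer each piece to the centroidal x-axis using Ī + A·d² with d = y − 1.3872:
  vertical leg: d = 1.6128 cm → contributes +20.163 cm⁴
  horizontal leg (remainder): d = -1.0872 cm → contributes +6.4727 cm⁴
Total I = 26.636 cm⁴.

I_xx ≈ 26.6 cm⁴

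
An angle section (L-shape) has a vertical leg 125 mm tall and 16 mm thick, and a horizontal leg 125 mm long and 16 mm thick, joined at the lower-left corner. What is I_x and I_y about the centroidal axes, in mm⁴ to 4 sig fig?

I_x ≈ 5.409 × 10⁶ mm⁴, I_y ≈ 5.409 × 10⁶ mm⁴

Break the section into simple shapes (no overlaps), measuring from the bottom-left corner of the bounding box.
Vertical leg: 16 × 125, A = 2 000 mm², y = 62.5 mm, Ī = 2 604 167 mm⁴.
Horizontal leg (remainder): 109 × 16, A = 1 744 mm², y = 8 mm, Ī = 37205.3 mm⁴.
Centroid: ȳ = ΣA·y / ΣA = 37.1132 mm.
Transfer each piece to the centroidal x-axis using Ī + A·d² with d = y − 37.1132:
  vertical leg: d = 25.3868 mm → contributes +3 893 141 mm⁴
  horizontal leg (remainder): d = -29.1132 mm → contributes +1 515 387 mm⁴
Total I = 5 408 528 mm⁴.
For the y-axis: x̄ = 37.1132 mm.
Repeating about the centroidal y-axis gives I_y = 5 408 528 mm⁴.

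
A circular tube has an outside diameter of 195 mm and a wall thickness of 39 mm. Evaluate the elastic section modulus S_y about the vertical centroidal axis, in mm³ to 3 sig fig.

Treat the section as a set of non-overlapping primitives; coordinates are from the bounding-box lower-left.
Outer circle: ⌀195, A = 29 865 mm², x = 97.5 mm, Ī = 70 975 481 mm⁴.
Bore (subtracted): ⌀117, A = 10 751 mm², x = 97.5 mm, Ī = 9 198 422 mm⁴.
By symmetry the centroid is at mid-width, x̄ = 97.5 mm.
All pieces are centred on the vertical centroidal axis, so I = ΣĪ (holes subtracted) = 61 777 059 mm⁴.
Extreme fibre distance c = 97.5 mm; S = I/c = 633 611 mm³.

S_y ≈ 6.34 × 10⁵ mm³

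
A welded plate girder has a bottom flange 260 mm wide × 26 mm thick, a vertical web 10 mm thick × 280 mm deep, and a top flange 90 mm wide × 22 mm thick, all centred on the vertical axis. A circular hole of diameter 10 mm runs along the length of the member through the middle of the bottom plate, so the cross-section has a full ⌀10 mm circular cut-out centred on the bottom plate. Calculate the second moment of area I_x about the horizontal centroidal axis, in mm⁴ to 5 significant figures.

Split into non-overlapping primitives; take the origin at the lower-left of the bounding box.
Bottom plate: 260 × 26, A = 6 760 mm², y = 13 mm, Ī = 380813.3 mm⁴.
Web plate: 10 × 280, A = 2 800 mm², y = 166 mm, Ī = 18 293 333 mm⁴.
Top plate: 90 × 22, A = 1 980 mm², y = 317 mm, Ī = 79 860 mm⁴.
Hole (subtracted): ⌀10, A = 78.53982 mm², y = 13 mm, Ī = 490.8739 mm⁴.
Centroid: ȳ = ΣA·y / ΣA = 102.8943 mm.
Transfer each piece to the horizontal centroidal axis using Ī + A·d² with d = y − 102.8943:
  bottom plate: d = -89.89431 mm → contributes +55 008 279 mm⁴
  web plate: d = 63.10569 mm → contributes +29 443 854 mm⁴
  top plate: d = 214.1057 mm → contributes +90 845 532 mm⁴
  hole: d = -89.89431 mm → contributes −635 170 mm⁴
Total I = 174 662 495 mm⁴.

I_x ≈ 1.7466 × 10⁸ mm⁴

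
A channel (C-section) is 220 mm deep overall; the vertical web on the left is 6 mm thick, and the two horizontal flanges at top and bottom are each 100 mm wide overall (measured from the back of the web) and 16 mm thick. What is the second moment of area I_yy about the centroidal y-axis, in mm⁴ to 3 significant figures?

Decompose the section into non-overlapping parts with the origin at the bottom-left of its bounding rectangle.
Web: 6 × 220, A = 1 320 mm², x = 3 mm, Ī = 3 960 mm⁴.
Top flange (beyond web): 94 × 16, A = 1 504 mm², x = 53 mm, Ī = 1 107 445 mm⁴.
Bottom flange (beyond web): 94 × 16, A = 1 504 mm², x = 53 mm, Ī = 1 107 445 mm⁴.
Centroid: x̄ = ΣA·x / ΣA = 37.75 mm.
Transfer each piece to the centroidal y-axis using Ī + A·d² with d = x − 37.75:
  web: d = -34.75 mm → contributes +1 597 985 mm⁴
  top flange (beyond web): d = 15.25 mm → contributes +1 457 198 mm⁴
  bottom flange (beyond web): d = 15.25 mm → contributes +1 457 198 mm⁴
Total I = 4 512 381 mm⁴.

I_yy ≈ 4.51 × 10⁶ mm⁴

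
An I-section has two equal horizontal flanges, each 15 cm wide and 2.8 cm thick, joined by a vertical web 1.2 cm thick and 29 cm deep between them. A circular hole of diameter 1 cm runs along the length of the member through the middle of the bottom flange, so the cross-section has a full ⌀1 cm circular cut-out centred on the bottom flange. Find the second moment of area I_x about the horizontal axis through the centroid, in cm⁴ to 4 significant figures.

I_x ≈ 2.353 × 10⁴ cm⁴

Treat the section as a set of non-overlapping primitives; coordinates are from the bounding-box lower-left.
Bottom flange: 15 × 2.8, A = 42 cm², y = 1.4 cm, Ī = 27.44 cm⁴.
Web: 1.2 × 29, A = 34.8 cm², y = 17.3 cm, Ī = 2438.9 cm⁴.
Top flange: 15 × 2.8, A = 42 cm², y = 33.2 cm, Ī = 27.44 cm⁴.
Hole (subtracted): ⌀1, A = 0.785398 cm², y = 1.4 cm, Ī = 0.0490874 cm⁴.
Centroid: ȳ = ΣA·y / ΣA = 17.4058 cm.
Transfer each piece to the horizontal axis through the centroid using Ī + A·d² with d = y − 17.4058:
  bottom flange: d = -16.0058 cm → contributes +10787.3 cm⁴
  web: d = -0.105816 cm → contributes +2439.29 cm⁴
  top flange: d = 15.7942 cm → contributes +10504.6 cm⁴
  hole: d = -16.0058 cm → contributes −201.257 cm⁴
Total I = 23529.9 cm⁴.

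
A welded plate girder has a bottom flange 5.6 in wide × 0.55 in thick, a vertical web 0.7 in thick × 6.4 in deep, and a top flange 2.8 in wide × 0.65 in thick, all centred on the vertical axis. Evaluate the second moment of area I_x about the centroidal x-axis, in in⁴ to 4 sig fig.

Treat the section as a set of non-overlapping primitives; coordinates are from the bounding-box lower-left.
Bottom plate: 5.6 × 0.55, A = 3.08 in², y = 0.275 in, Ī = 0.0776417 in⁴.
Web plate: 0.7 × 6.4, A = 4.48 in², y = 3.75 in, Ī = 15.2917 in⁴.
Top plate: 2.8 × 0.65, A = 1.82 in², y = 7.275 in, Ī = 0.0640792 in⁴.
Centroid: ȳ = ΣA·y / ΣA = 3.29291 in.
Transfer each piece to the centroidal x-axis using Ī + A·d² with d = y − 3.29291:
  bottom plate: d = -3.01791 in → contributes +28.1296 in⁴
  web plate: d = 0.45709 in → contributes +16.2277 in⁴
  top plate: d = 3.98209 in → contributes +28.9239 in⁴
Total I = 73.2812 in⁴.

I_x ≈ 73.28 in⁴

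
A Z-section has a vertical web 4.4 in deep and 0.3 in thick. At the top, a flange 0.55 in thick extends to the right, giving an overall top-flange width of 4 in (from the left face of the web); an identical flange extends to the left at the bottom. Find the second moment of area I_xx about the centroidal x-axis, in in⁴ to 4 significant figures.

I_xx ≈ 17.31 in⁴

Decompose the section into non-overlapping parts with the origin at the bottom-left of its bounding rectangle.
Web: 0.3 × 4.4, A = 1.32 in², y = 2.2 in, Ī = 2.1296 in⁴.
Top flange (beyond web): 3.7 × 0.55, A = 2.035 in², y = 4.125 in, Ī = 0.051299 in⁴.
Bottom flange (beyond web): 3.7 × 0.55, A = 2.035 in², y = 0.275 in, Ī = 0.051299 in⁴.
Centroid: ȳ = ΣA·y / ΣA = 2.2 in.
Transfer each piece to the centroidal x-axis using Ī + A·d² with d = y − 2.2:
  web: d = 0 in → contributes +2.1296 in⁴
  top flange (beyond web): d = 1.925 in → contributes +7.59225 in⁴
  bottom flange (beyond web): d = -1.925 in → contributes +7.59225 in⁴
Total I = 17.3141 in⁴.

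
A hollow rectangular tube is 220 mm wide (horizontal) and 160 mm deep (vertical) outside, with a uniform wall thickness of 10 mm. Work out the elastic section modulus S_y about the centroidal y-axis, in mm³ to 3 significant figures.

S_y ≈ 4.42 × 10⁵ mm³

Treat the section as a set of non-overlapping primitives; coordinates are from the bounding-box lower-left.
Outer rectangle: 220 × 160, A = 35 200 mm², x = 110 mm, Ī = 141 973 333 mm⁴.
Inner void (subtracted): 200 × 140, A = 28 000 mm², x = 110 mm, Ī = 93 333 333 mm⁴.
By symmetry the centroid is at mid-width, x̄ = 110 mm.
All pieces are centred on the centroidal y-axis, so I = ΣĪ (holes subtracted) = 48 640 000 mm⁴.
Extreme fibre distance c = 110 mm; S = I/c = 442 182 mm³.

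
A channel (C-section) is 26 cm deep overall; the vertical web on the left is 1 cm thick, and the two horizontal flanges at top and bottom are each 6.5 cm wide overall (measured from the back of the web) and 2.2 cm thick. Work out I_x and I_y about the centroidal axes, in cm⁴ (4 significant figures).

Decompose the section into non-overlapping parts with the origin at the bottom-left of its bounding rectangle.
Web: 1 × 26, A = 26 cm², y = 13 cm, Ī = 1464.67 cm⁴.
Top flange (beyond web): 5.5 × 2.2, A = 12.1 cm², y = 24.9 cm, Ī = 4.88033 cm⁴.
Bottom flange (beyond web): 5.5 × 2.2, A = 12.1 cm², y = 1.1 cm, Ī = 4.88033 cm⁴.
By symmetry the centroid is at mid-height, ȳ = 13 cm.
Transfer each piece to the centroidal x-axis using Ī + A·d² with d = y − 13:
  web: d = 0 cm → contributes +1464.67 cm⁴
  top flange (beyond web): d = 11.9 cm → contributes +1718.36 cm⁴
  bottom flange (beyond web): d = -11.9 cm → contributes +1718.36 cm⁴
Total I = 4901.39 cm⁴.
For the y-axis: x̄ = 2.06673 cm.
Repeating about the centroidal y-axis gives I_y = 195.56 cm⁴.

I_x ≈ 4901 cm⁴, I_y ≈ 195.6 cm⁴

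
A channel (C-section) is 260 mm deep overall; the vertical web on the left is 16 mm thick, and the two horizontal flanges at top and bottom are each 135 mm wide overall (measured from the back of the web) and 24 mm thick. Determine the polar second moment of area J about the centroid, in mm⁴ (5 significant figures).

Treat the section as a set of non-overlapping primitives; coordinates are from the bounding-box lower-left.
Web: 16 × 260, A = 4 160 mm², y = 130 mm, Ī = 23 434 667 mm⁴.
Top flange (beyond web): 119 × 24, A = 2 856 mm², y = 248 mm, Ī = 137 088 mm⁴.
Bottom flange (beyond web): 119 × 24, A = 2 856 mm², y = 12 mm, Ī = 137 088 mm⁴.
By symmetry the centroid is at mid-height, ȳ = 130 mm.
Transfer each piece to the centroidal x-axis using Ī + A·d² with d = y − 130:
  web: d = 0 mm → contributes +23 434 667 mm⁴
  top flange (beyond web): d = 118 mm → contributes +39 904 032 mm⁴
  bottom flange (beyond web): d = -118 mm → contributes +39 904 032 mm⁴
Total I = 103 242 731 mm⁴.
For the y-axis: x̄ = 47.05592 mm.
Repeating about the centroidal y-axis gives I_y = 17 796 284 mm⁴.
Polar second moment: J = I_x + I_y = 121 039 014 mm⁴.

J ≈ 1.2104 × 10⁸ mm⁴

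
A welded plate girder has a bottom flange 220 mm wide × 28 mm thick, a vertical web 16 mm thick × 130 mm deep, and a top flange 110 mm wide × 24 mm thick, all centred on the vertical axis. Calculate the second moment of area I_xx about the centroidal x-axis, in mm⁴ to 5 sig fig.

Treat the section as a set of non-overlapping primitives; coordinates are from the bounding-box lower-left.
Bottom plate: 220 × 28, A = 6 160 mm², y = 14 mm, Ī = 402453.3 mm⁴.
Web plate: 16 × 130, A = 2 080 mm², y = 93 mm, Ī = 2 929 333 mm⁴.
Top plate: 110 × 24, A = 2 640 mm², y = 170 mm, Ī = 126 720 mm⁴.
Centroid: ȳ = ΣA·y / ΣA = 66.95588 mm.
Transfer each piece to the centroidal x-axis using Ī + A·d² with d = y − 66.95588:
  bottom plate: d = -52.95588 mm → contributes +17 677 098 mm⁴
  web plate: d = 26.04412 mm → contributes +4 340 189 mm⁴
  top plate: d = 103.0441 mm → contributes +28 158 478 mm⁴
Total I = 50 175 765 mm⁴.

I_xx ≈ 5.0176 × 10⁷ mm⁴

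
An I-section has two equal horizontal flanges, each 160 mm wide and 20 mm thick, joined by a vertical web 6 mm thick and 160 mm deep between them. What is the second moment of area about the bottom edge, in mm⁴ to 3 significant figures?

Break the section into simple shapes (no overlaps), measuring from the bottom-left corner of the bounding box.
Bottom flange: 160 × 20, A = 3 200 mm², y = 10 mm, Ī = 106 667 mm⁴.
Web: 6 × 160, A = 960 mm², y = 100 mm, Ī = 2 048 000 mm⁴.
Top flange: 160 × 20, A = 3 200 mm², y = 190 mm, Ī = 106 667 mm⁴.
Transfer each piece to the base of the section using Ī + A·d² with d = y − 0:
  bottom flange: d = 10 mm → contributes +426 667 mm⁴
  web: d = 100 mm → contributes +11 648 000 mm⁴
  top flange: d = 190 mm → contributes +115 626 667 mm⁴
Total I = 127 701 333 mm⁴.

I_base ≈ 1.28 × 10⁸ mm⁴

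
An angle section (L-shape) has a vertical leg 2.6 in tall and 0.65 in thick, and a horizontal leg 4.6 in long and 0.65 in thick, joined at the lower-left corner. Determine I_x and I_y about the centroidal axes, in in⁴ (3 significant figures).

I_x ≈ 2.01 in⁴, I_y ≈ 8.79 in⁴

Treat the section as a set of non-overlapping primitives; coordinates are from the bounding-box lower-left.
Vertical leg: 0.65 × 2.6, A = 1.69 in², y = 1.3 in, Ī = 0.95203 in⁴.
Horizontal leg (remainder): 3.95 × 0.65, A = 2.5675 in², y = 0.325 in, Ī = 0.090397 in⁴.
Centroid: ȳ = ΣA·y / ΣA = 0.71202 in.
Transfer each piece to the centroidal x-axis using Ī + A·d² with d = y − 0.71202:
  vertical leg: d = 0.58798 in → contributes +1.5363 in⁴
  horizontal leg (remainder): d = -0.38702 in → contributes +0.47497 in⁴
Total I = 2.0113 in⁴.
For the y-axis: x̄ = 1.712 in.
Repeating about the centroidal y-axis gives I_y = 8.7891 in⁴.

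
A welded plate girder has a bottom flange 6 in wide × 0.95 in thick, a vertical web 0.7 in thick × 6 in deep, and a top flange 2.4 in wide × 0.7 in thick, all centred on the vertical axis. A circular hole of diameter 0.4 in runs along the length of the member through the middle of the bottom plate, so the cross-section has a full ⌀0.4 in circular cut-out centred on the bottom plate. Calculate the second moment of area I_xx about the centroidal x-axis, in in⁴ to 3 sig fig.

I_xx ≈ 82.8 in⁴

Treat the section as a set of non-overlapping primitives; coordinates are from the bounding-box lower-left.
Bottom plate: 6 × 0.95, A = 5.7 in², y = 0.475 in, Ī = 0.42869 in⁴.
Web plate: 0.7 × 6, A = 4.2 in², y = 3.95 in, Ī = 12.6 in⁴.
Top plate: 2.4 × 0.7, A = 1.68 in², y = 7.3 in, Ī = 0.0686 in⁴.
Hole (subtracted): ⌀0.4, A = 0.12566 in², y = 0.475 in, Ī = 0.0012566 in⁴.
Centroid: ȳ = ΣA·y / ΣA = 2.7502 in.
Transfer each piece to the centroidal x-axis using Ī + A·d² with d = y − 2.7502:
  bottom plate: d = -2.2752 in → contributes +29.935 in⁴
  web plate: d = 1.1998 in → contributes +18.646 in⁴
  top plate: d = 4.5498 in → contributes +34.846 in⁴
  hole: d = -2.2752 in → contributes −0.65176 in⁴
Total I = 82.775 in⁴.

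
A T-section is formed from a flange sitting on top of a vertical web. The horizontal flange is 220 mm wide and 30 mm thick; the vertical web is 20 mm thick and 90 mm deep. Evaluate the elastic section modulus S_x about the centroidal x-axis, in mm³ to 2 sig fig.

S_x ≈ 7.4 × 10⁴ mm³

Treat the section as a set of non-overlapping primitives; coordinates are from the bounding-box lower-left.
Flange: 220 × 30, A = 6 600 mm², y = 105 mm, Ī = 495 000 mm⁴.
Web: 20 × 90, A = 1 800 mm², y = 45 mm, Ī = 1 215 000 mm⁴.
Centroid: ȳ = ΣA·y / ΣA = 92.14 mm.
Transfer each piece to the centroidal x-axis using Ī + A·d² with d = y − 92.14:
  flange: d = 12.86 mm → contributes +1 586 020 mm⁴
  web: d = -47.14 mm → contributes +5 215 408 mm⁴
Total I = 6 801 429 mm⁴.
Extreme fibre distance c = 92.14 mm; S = I/c = 73 814 mm³.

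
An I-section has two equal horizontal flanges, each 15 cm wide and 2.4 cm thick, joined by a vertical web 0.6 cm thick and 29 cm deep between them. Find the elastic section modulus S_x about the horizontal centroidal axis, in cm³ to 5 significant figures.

S_x ≈ 1124.3 cm³

Split into non-overlapping primitives; take the origin at the lower-left of the bounding box.
Bottom flange: 15 × 2.4, A = 36 cm², y = 1.2 cm, Ī = 17.28 cm⁴.
Web: 0.6 × 29, A = 17.4 cm², y = 16.9 cm, Ī = 1219.45 cm⁴.
Top flange: 15 × 2.4, A = 36 cm², y = 32.6 cm, Ī = 17.28 cm⁴.
By symmetry the centroid is at mid-height, ȳ = 16.9 cm.
Transfer each piece to the horizontal centroidal axis using Ī + A·d² with d = y − 16.9:
  bottom flange: d = -15.7 cm → contributes +8890.92 cm⁴
  web: d = 0 cm → contributes +1219.45 cm⁴
  top flange: d = 15.7 cm → contributes +8890.92 cm⁴
Total I = 19001.29 cm⁴.
Extreme fibre distance c = 16.9 cm; S = I/c = 1124.337 cm³.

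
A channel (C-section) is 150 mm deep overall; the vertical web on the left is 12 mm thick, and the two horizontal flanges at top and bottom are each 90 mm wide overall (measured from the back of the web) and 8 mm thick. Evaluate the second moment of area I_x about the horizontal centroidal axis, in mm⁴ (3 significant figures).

I_x ≈ 9.67 × 10⁶ mm⁴

Split into non-overlapping primitives; take the origin at the lower-left of the bounding box.
Web: 12 × 150, A = 1 800 mm², y = 75 mm, Ī = 3 375 000 mm⁴.
Top flange (beyond web): 78 × 8, A = 624 mm², y = 146 mm, Ī = 3 328 mm⁴.
Bottom flange (beyond web): 78 × 8, A = 624 mm², y = 4 mm, Ī = 3 328 mm⁴.
By symmetry the centroid is at mid-height, ȳ = 75 mm.
Transfer each piece to the horizontal centroidal axis using Ī + A·d² with d = y − 75:
  web: d = 0 mm → contributes +3 375 000 mm⁴
  top flange (beyond web): d = 71 mm → contributes +3 148 912 mm⁴
  bottom flange (beyond web): d = -71 mm → contributes +3 148 912 mm⁴
Total I = 9 672 824 mm⁴.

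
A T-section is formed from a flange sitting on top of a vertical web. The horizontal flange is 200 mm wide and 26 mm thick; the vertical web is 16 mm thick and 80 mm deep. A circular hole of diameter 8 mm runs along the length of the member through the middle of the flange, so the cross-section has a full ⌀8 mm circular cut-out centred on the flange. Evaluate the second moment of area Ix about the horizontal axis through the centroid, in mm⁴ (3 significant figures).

Split into non-overlapping primitives; take the origin at the lower-left of the bounding box.
Flange: 200 × 26, A = 5 200 mm², y = 93 mm, Ī = 292 933 mm⁴.
Web: 16 × 80, A = 1 280 mm², y = 40 mm, Ī = 682 667 mm⁴.
Hole (subtracted): ⌀8, A = 50.265 mm², y = 93 mm, Ī = 201.06 mm⁴.
Centroid: ȳ = ΣA·y / ΣA = 82.449 mm.
Transfer each piece to the horizontal axis through the centroid using Ī + A·d² with d = y − 82.449:
  flange: d = 10.551 mm → contributes +871 814 mm⁴
  web: d = -42.449 mm → contributes +2 989 123 mm⁴
  hole: d = 10.551 mm → contributes −5796.8 mm⁴
Total I = 3 855 140 mm⁴.

Ix ≈ 3.86 × 10⁶ mm⁴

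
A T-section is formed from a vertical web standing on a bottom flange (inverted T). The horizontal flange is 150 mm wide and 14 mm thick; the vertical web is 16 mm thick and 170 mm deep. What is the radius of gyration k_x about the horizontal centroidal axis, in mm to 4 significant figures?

k_x ≈ 58.71 mm

Decompose the section into non-overlapping parts with the origin at the bottom-left of its bounding rectangle.
Flange: 150 × 14, A = 2 100 mm², y = 7 mm, Ī = 34 300 mm⁴.
Web: 16 × 170, A = 2 720 mm², y = 99 mm, Ī = 6 550 667 mm⁴.
Centroid: ȳ = ΣA·y / ΣA = 58.917 mm.
Transfer each piece to the horizontal centroidal axis using Ī + A·d² with d = y − 58.917:
  flange: d = -51.917 mm → contributes +5 694 590 mm⁴
  web: d = 40.083 mm → contributes +10 920 743 mm⁴
Total I = 16 615 333 mm⁴.
Radius of gyration: k = √(I/A) = √(16 615 333 / 4 820) = 58.7126 mm.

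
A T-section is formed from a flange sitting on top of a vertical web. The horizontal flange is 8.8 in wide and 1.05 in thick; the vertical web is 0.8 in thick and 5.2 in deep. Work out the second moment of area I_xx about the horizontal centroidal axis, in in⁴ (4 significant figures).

Treat the section as a set of non-overlapping primitives; coordinates are from the bounding-box lower-left.
Flange: 8.8 × 1.05, A = 9.24 in², y = 5.725 in, Ī = 0.848925 in⁴.
Web: 0.8 × 5.2, A = 4.16 in², y = 2.6 in, Ī = 9.37387 in⁴.
Centroid: ȳ = ΣA·y / ΣA = 4.75485 in.
Transfer each piece to the horizontal centroidal axis using Ī + A·d² with d = y − 4.75485:
  flange: d = 0.970149 in → contributes +9.54552 in⁴
  web: d = -2.15485 in → contributes +28.6903 in⁴
Total I = 38.2359 in⁴.

I_xx ≈ 38.24 in⁴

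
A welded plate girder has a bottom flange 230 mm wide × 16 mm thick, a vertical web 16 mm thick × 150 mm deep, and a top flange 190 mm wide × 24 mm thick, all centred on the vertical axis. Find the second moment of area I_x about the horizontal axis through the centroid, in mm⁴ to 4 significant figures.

Break the section into simple shapes (no overlaps), measuring from the bottom-left corner of the bounding box.
Bottom plate: 230 × 16, A = 3 680 mm², y = 8 mm, Ī = 78506.7 mm⁴.
Web plate: 16 × 150, A = 2 400 mm², y = 91 mm, Ī = 4 500 000 mm⁴.
Top plate: 190 × 24, A = 4 560 mm², y = 178 mm, Ī = 218 880 mm⁴.
Centroid: ȳ = ΣA·y / ΣA = 99.5789 mm.
Transfer each piece to the horizontal axis through the centroid using Ī + A·d² with d = y − 99.5789:
  bottom plate: d = -91.5789 mm → contributes +30 941 576 mm⁴
  web plate: d = -8.57895 mm → contributes +4 676 636 mm⁴
  top plate: d = 78.4211 mm → contributes +28 262 248 mm⁴
Total I = 63 880 460 mm⁴.

I_x ≈ 6.388 × 10⁷ mm⁴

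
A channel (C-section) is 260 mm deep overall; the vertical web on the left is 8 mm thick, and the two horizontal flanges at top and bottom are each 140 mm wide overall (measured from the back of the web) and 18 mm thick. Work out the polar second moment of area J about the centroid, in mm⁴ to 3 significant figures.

J ≈ 9.54 × 10⁷ mm⁴

Break the section into simple shapes (no overlaps), measuring from the bottom-left corner of the bounding box.
Web: 8 × 260, A = 2 080 mm², y = 130 mm, Ī = 11 717 333 mm⁴.
Top flange (beyond web): 132 × 18, A = 2 376 mm², y = 251 mm, Ī = 64 152 mm⁴.
Bottom flange (beyond web): 132 × 18, A = 2 376 mm², y = 9 mm, Ī = 64 152 mm⁴.
By symmetry the centroid is at mid-height, ȳ = 130 mm.
Transfer each piece to the centroidal x-axis using Ī + A·d² with d = y − 130:
  web: d = 0 mm → contributes +11 717 333 mm⁴
  top flange (beyond web): d = 121 mm → contributes +34 851 168 mm⁴
  bottom flange (beyond web): d = -121 mm → contributes +34 851 168 mm⁴
Total I = 81 419 669 mm⁴.
For the y-axis: x̄ = 52.689 mm.
Repeating about the centroidal y-axis gives I_y = 14 000 047 mm⁴.
Polar second moment: J = I_x + I_y = 95 419 716 mm⁴.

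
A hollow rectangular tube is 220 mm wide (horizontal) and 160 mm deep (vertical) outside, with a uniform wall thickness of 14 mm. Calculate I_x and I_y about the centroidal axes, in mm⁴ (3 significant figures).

I_x ≈ 3.83 × 10⁷ mm⁴, I_y ≈ 6.41 × 10⁷ mm⁴

Decompose the section into non-overlapping parts with the origin at the bottom-left of its bounding rectangle.
Outer rectangle: 220 × 160, A = 35 200 mm², y = 80 mm, Ī = 75 093 333 mm⁴.
Inner void (subtracted): 192 × 132, A = 25 344 mm², y = 80 mm, Ī = 36 799 488 mm⁴.
By symmetry the centroid is at mid-height, ȳ = 80 mm.
All pieces are centred on the centroidal x-axis, so I = ΣĪ (holes subtracted) = 38 293 845 mm⁴.
Repeating about the centroidal y-axis gives I_y = 64 116 565 mm⁴.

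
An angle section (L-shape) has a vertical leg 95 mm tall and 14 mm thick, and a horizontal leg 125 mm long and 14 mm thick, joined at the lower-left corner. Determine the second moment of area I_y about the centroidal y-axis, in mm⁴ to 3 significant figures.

Split into non-overlapping primitives; take the origin at the lower-left of the bounding box.
Vertical leg: 14 × 95, A = 1 330 mm², x = 7 mm, Ī = 21 723 mm⁴.
Horizontal leg (remainder): 111 × 14, A = 1 554 mm², x = 69.5 mm, Ī = 1 595 570 mm⁴.
Centroid: x̄ = ΣA·x / ΣA = 40.677 mm.
Transfer each piece to the centroidal y-axis using Ī + A·d² with d = x − 40.677:
  vertical leg: d = -33.677 mm → contributes +1 530 146 mm⁴
  horizontal leg (remainder): d = 28.823 mm → contributes +2 886 562 mm⁴
Total I = 4 416 709 mm⁴.

I_y ≈ 4.42 × 10⁶ mm⁴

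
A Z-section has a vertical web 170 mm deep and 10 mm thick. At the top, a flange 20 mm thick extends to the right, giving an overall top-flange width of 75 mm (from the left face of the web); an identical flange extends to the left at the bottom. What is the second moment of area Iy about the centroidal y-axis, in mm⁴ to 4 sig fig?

Split into non-overlapping primitives; take the origin at the lower-left of the bounding box.
Web: 10 × 170, A = 1 700 mm², x = 70 mm, Ī = 14166.7 mm⁴.
Top flange (beyond web): 65 × 20, A = 1 300 mm², x = 107.5 mm, Ī = 457 708 mm⁴.
Bottom flange (beyond web): 65 × 20, A = 1 300 mm², x = 32.5 mm, Ī = 457 708 mm⁴.
Centroid: x̄ = ΣA·x / ΣA = 70 mm.
Transfer each piece to the centroidal y-axis using Ī + A·d² with d = x − 70:
  web: d = 0 mm → contributes +14166.7 mm⁴
  top flange (beyond web): d = 37.5 mm → contributes +2 285 833 mm⁴
  bottom flange (beyond web): d = -37.5 mm → contributes +2 285 833 mm⁴
Total I = 4 585 833 mm⁴.

Iy ≈ 4.586 × 10⁶ mm⁴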